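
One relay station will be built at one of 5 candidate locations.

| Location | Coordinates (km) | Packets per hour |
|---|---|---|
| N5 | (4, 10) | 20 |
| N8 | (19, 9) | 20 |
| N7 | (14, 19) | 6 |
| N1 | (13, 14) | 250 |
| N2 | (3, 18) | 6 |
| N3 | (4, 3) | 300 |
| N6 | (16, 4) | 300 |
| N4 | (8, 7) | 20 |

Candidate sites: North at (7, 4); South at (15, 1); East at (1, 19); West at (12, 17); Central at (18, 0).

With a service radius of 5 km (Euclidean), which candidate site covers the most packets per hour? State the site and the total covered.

Coverage radius r = 5 km; a point is covered iff (Δx)²+(Δy)² ≤ 5² = 25.
  North (7, 4): covers {N3, N4} → 320
  South (15, 1): covers {N6} → 300
  East (1, 19): covers {N2} → 6
  West (12, 17): covers {N7, N1} → 256
  Central (18, 0): covers {N6} → 300
Maximum coverage at North: 320 packets per hour.

North, covering 320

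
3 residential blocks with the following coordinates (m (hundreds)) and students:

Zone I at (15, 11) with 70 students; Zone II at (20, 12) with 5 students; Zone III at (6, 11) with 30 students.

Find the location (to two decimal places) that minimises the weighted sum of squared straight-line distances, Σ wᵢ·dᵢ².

(12.67, 11.05)

The minimiser of Σwᵢ‖p−pᵢ‖² is the weighted centroid p* = (Σwᵢpᵢ)/(Σwᵢ).
Σwᵢ = 105.
Σwᵢxᵢ = 70·15 + 5·20 + 30·6 = 1330.
Σwᵢyᵢ = 70·11 + 5·12 + 30·11 = 1160.
x* = 1330/105 = 12.67, y* = 1160/105 = 11.05.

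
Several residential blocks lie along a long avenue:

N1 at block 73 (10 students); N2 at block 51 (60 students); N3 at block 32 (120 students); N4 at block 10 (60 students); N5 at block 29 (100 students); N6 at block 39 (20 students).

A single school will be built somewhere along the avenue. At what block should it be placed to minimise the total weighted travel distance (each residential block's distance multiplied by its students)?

For a sum of weighted absolute distances on a line, the optimum is the weighted median (not the mean). Total weight W = 370; half-weight = 185.
Sort by position and accumulate weight:
  block 10 (N4, w=60) → cum 60
  block 29 (N5, w=100) → cum 160
  block 32 (N3, w=120) → cum 280  ≥ 185 → median here
  block 39 (N6, w=20) → cum 300
  block 51 (N2, w=60) → cum 360
  block 73 (N1, w=10) → cum 370
Optimal location: block 32.

x = 32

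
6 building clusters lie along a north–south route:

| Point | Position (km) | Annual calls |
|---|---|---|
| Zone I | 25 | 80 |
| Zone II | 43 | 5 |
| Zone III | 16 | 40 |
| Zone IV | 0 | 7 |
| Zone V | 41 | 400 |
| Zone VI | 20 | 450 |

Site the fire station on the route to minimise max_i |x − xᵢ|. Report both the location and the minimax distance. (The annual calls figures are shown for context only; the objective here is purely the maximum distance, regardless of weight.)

The 1-center on a line is the midpoint of the two extreme points: leftmost at 0, rightmost at 43.
Optimal location = (0 + 43)/2 = 21.5; maximum distance = (43 − 0)/2 = 21.5.

location 21.5, max distance 21.5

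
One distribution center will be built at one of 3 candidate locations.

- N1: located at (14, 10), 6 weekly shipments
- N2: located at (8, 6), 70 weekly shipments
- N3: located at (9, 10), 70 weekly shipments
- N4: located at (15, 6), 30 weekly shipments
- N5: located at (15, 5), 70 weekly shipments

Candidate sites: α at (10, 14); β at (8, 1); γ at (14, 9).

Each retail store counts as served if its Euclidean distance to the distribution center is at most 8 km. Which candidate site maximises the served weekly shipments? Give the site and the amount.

Coverage radius r = 8 km; a point is covered iff (Δx)²+(Δy)² ≤ 8² = 64.
  α (10, 14): covers {N1, N3} → 76
  β (8, 1): covers {N2} → 70
  γ (14, 9): covers {N1, N2, N3, N4, N5} → 246
Maximum coverage at γ: 246 weekly shipments.

γ, covering 246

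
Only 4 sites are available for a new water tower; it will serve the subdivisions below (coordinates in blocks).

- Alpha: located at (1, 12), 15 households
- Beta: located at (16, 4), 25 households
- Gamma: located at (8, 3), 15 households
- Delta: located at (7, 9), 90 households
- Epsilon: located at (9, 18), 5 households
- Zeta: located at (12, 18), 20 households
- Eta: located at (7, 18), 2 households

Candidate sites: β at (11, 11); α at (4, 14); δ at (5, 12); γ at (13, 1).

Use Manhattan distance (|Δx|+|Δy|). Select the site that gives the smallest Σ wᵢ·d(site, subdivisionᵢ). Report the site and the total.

β, total 1397 blocks

Total weighted distance at each candidate:
  β (11, 11): total = 1397
  α (4, 14): total = 1869
  δ (5, 12): total = 1491
  γ (13, 1): total = 2371
Minimum is at β with total 1397 blocks.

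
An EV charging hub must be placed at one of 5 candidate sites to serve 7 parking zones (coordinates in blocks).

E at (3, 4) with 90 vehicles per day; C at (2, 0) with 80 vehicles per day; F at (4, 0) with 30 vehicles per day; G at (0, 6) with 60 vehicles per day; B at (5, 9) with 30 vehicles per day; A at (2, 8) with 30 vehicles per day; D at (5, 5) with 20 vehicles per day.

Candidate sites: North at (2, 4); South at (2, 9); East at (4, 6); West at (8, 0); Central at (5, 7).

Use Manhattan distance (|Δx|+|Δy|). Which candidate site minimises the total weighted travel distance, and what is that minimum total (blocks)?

Total weighted distance at each candidate:
  North (2, 4): total = 1270
  South (2, 9): total = 2150
  East (4, 6): total = 1610
  West (8, 0): total = 3190
  Central (5, 7): total = 2070
Minimum is at North with total 1270 blocks.

North, total 1270 blocks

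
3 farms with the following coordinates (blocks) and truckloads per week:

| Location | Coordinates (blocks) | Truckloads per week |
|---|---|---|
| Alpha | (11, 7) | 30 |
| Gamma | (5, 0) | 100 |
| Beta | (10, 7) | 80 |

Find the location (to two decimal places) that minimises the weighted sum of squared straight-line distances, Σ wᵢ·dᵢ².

The minimiser of Σwᵢ‖p−pᵢ‖² is the weighted centroid p* = (Σwᵢpᵢ)/(Σwᵢ).
Σwᵢ = 210.
Σwᵢxᵢ = 30·11 + 100·5 + 80·10 = 1630.
Σwᵢyᵢ = 30·7 + 100·0 + 80·7 = 770.
x* = 1630/210 = 7.76, y* = 770/210 = 3.67.

(7.76, 3.67)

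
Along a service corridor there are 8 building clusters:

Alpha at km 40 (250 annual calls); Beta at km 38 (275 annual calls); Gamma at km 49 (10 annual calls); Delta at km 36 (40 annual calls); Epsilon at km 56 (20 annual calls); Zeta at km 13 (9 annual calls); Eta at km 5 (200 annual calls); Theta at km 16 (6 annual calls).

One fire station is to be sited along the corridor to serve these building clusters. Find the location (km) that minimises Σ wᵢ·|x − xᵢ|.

For a sum of weighted absolute distances on a line, the optimum is the weighted median (not the mean). Total weight W = 810; half-weight = 405.
Sort by position and accumulate weight:
  km 5 (Eta, w=200) → cum 200
  km 13 (Zeta, w=9) → cum 209
  km 16 (Theta, w=6) → cum 215
  km 36 (Delta, w=40) → cum 255
  km 38 (Beta, w=275) → cum 530  ≥ 405 → median here
  km 40 (Alpha, w=250) → cum 780
  km 49 (Gamma, w=10) → cum 790
  km 56 (Epsilon, w=20) → cum 810
Optimal location: km 38.

x = 38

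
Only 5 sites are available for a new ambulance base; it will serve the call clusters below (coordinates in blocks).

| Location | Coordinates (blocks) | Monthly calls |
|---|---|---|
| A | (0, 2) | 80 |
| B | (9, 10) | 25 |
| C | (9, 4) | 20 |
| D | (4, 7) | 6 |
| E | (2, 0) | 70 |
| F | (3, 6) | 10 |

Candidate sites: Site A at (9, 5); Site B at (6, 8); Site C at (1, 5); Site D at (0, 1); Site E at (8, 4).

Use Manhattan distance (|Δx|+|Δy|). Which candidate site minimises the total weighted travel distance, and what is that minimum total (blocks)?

Total weighted distance at each candidate:
  Site A (9, 5): total = 2057
  Site B (6, 8): total = 2133
  Site C (1, 5): total = 1305
  Site D (0, 1): total = 1120
  Site E (8, 4): total = 1807
Minimum is at Site D with total 1120 blocks.

Site D, total 1120 blocks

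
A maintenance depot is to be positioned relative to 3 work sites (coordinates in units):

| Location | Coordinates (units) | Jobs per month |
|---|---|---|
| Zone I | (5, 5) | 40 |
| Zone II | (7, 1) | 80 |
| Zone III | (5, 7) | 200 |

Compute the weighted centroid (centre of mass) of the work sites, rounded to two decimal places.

The minimiser of Σwᵢ‖p−pᵢ‖² is the weighted centroid p* = (Σwᵢpᵢ)/(Σwᵢ).
Σwᵢ = 320.
Σwᵢxᵢ = 40·5 + 80·7 + 200·5 = 1760.
Σwᵢyᵢ = 40·5 + 80·1 + 200·7 = 1680.
x* = 1760/320 = 5.50, y* = 1680/320 = 5.25.

(5.50, 5.25)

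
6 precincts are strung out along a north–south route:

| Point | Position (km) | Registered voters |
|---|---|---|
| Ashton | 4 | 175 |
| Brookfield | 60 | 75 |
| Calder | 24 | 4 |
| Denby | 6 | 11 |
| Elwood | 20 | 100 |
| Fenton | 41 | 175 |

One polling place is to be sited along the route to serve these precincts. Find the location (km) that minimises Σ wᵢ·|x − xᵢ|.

For a sum of weighted absolute distances on a line, the optimum is the weighted median (not the mean). Total weight W = 540; half-weight = 270.
Sort by position and accumulate weight:
  km 4 (Ashton, w=175) → cum 175
  km 6 (Denby, w=11) → cum 186
  km 20 (Elwood, w=100) → cum 286  ≥ 270 → median here
  km 24 (Calder, w=4) → cum 290
  km 41 (Fenton, w=175) → cum 465
  km 60 (Brookfield, w=75) → cum 540
Optimal location: km 20.

x = 20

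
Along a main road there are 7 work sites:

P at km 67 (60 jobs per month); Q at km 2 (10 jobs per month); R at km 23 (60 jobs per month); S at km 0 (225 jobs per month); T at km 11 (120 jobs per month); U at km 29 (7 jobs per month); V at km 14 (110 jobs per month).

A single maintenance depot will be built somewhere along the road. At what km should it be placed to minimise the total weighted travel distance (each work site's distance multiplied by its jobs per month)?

x = 11

For a sum of weighted absolute distances on a line, the optimum is the weighted median (not the mean). Total weight W = 592; half-weight = 296.
Sort by position and accumulate weight:
  km 0 (S, w=225) → cum 225
  km 2 (Q, w=10) → cum 235
  km 11 (T, w=120) → cum 355  ≥ 296 → median here
  km 14 (V, w=110) → cum 465
  km 23 (R, w=60) → cum 525
  km 29 (U, w=7) → cum 532
  km 67 (P, w=60) → cum 592
Optimal location: km 11.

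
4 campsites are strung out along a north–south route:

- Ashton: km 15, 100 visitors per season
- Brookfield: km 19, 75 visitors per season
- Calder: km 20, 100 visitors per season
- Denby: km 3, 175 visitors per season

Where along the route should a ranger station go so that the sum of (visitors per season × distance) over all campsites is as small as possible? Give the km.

x = 15

For a sum of weighted absolute distances on a line, the optimum is the weighted median (not the mean). Total weight W = 450; half-weight = 225.
Sort by position and accumulate weight:
  km 3 (Denby, w=175) → cum 175
  km 15 (Ashton, w=100) → cum 275  ≥ 225 → median here
  km 19 (Brookfield, w=75) → cum 350
  km 20 (Calder, w=100) → cum 450
Optimal location: km 15.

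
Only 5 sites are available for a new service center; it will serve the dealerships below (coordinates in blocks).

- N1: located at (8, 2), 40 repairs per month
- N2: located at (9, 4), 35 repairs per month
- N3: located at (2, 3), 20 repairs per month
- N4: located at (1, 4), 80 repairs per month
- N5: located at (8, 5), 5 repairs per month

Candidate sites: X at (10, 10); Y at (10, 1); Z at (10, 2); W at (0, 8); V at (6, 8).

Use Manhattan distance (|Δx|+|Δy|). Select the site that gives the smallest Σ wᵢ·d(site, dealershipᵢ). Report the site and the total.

Total weighted distance at each candidate:
  X (10, 10): total = 2180
  Y (10, 1): total = 1450
  Z (10, 2): total = 1270
  W (0, 8): total = 1610
  V (6, 8): total = 1490
Minimum is at Z with total 1270 blocks.

Z, total 1270 blocks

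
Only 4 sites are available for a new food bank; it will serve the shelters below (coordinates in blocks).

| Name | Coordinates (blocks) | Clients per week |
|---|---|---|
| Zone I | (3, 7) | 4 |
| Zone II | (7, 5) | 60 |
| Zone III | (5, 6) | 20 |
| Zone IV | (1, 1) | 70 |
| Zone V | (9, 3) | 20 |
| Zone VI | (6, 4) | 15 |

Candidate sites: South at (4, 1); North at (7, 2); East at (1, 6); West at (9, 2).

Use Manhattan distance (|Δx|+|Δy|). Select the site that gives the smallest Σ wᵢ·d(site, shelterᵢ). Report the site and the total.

Total weighted distance at each candidate:
  South (4, 1): total = 993
  North (7, 2): total = 931
  East (1, 6): total = 1187
  West (9, 2): total = 1229
Minimum is at North with total 931 blocks.

North, total 931 blocks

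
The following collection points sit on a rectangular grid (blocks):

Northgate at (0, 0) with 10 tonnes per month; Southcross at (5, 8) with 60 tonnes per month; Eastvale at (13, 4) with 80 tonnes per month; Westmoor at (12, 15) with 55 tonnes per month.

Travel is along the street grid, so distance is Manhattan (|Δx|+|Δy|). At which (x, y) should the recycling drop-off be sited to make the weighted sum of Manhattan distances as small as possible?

(12, 8)

Manhattan distance separates: Σwᵢ(|x−xᵢ|+|y−yᵢ|) = Σwᵢ|x−xᵢ| + Σwᵢ|y−yᵢ|, so x and y are optimised independently as 1-D weighted medians.
Total weight W = 205; half = 102.5.
x-coordinate, sorted with cumulative weight:
  x=0 (Northgate, w=10) cum 10
  x=5 (Southcross, w=60) cum 70
  x=12 (Westmoor, w=55) cum 125  ← median
  x=13 (Eastvale, w=80) cum 205
⇒ x* = 12
y-coordinate, sorted with cumulative weight:
  y=0 (Northgate, w=10) cum 10
  y=4 (Eastvale, w=80) cum 90
  y=8 (Southcross, w=60) cum 150  ← median
  y=15 (Westmoor, w=55) cum 205
⇒ y* = 8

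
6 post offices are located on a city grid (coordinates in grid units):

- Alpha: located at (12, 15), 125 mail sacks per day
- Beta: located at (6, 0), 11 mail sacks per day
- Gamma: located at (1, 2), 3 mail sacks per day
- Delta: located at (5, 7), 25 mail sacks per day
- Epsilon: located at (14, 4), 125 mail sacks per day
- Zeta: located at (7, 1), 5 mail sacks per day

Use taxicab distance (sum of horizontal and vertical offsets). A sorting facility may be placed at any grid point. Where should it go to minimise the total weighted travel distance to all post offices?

Manhattan distance separates: Σwᵢ(|x−xᵢ|+|y−yᵢ|) = Σwᵢ|x−xᵢ| + Σwᵢ|y−yᵢ|, so x and y are optimised independently as 1-D weighted medians.
Total weight W = 294; half = 147.
x-coordinate, sorted with cumulative weight:
  x=1 (Gamma, w=3) cum 3
  x=5 (Delta, w=25) cum 28
  x=6 (Beta, w=11) cum 39
  x=7 (Zeta, w=5) cum 44
  x=12 (Alpha, w=125) cum 169  ← median
  x=14 (Epsilon, w=125) cum 294
⇒ x* = 12
y-coordinate, sorted with cumulative weight:
  y=0 (Beta, w=11) cum 11
  y=1 (Zeta, w=5) cum 16
  y=2 (Gamma, w=3) cum 19
  y=4 (Epsilon, w=125) cum 144
  y=7 (Delta, w=25) cum 169  ← median
  y=15 (Alpha, w=125) cum 294
⇒ y* = 7

(12, 7)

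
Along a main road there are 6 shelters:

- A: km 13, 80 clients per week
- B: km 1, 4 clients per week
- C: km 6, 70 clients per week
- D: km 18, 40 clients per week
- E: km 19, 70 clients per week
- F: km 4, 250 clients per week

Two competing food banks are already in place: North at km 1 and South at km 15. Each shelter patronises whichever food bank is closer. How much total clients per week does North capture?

324

The indifferent point is the midpoint (1+15)/2 = 8; shelters left of it (closer to North at 1) go to North, those right go to South.
  B at 1 (w=4) → North
  F at 4 (w=250) → North
  C at 6 (w=70) → North
  A at 13 (w=80) → South
  D at 18 (w=40) → South
  E at 19 (w=70) → South
North captures 324; South captures 190.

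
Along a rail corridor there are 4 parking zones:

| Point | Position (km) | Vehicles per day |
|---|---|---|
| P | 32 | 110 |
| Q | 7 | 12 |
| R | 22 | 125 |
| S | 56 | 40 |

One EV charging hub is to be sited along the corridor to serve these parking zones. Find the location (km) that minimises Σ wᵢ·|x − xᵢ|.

For a sum of weighted absolute distances on a line, the optimum is the weighted median (not the mean). Total weight W = 287; half-weight = 143.5.
Sort by position and accumulate weight:
  km 7 (Q, w=12) → cum 12
  km 22 (R, w=125) → cum 137
  km 32 (P, w=110) → cum 247  ≥ 143.5 → median here
  km 56 (S, w=40) → cum 287
Optimal location: km 32.

x = 32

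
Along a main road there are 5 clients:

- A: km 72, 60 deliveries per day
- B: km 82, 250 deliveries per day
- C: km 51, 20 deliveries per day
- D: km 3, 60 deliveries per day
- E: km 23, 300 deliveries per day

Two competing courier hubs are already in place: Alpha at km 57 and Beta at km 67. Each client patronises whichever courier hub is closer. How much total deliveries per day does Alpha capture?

380

The indifferent point is the midpoint (57+67)/2 = 62; clients left of it (closer to Alpha at 57) go to Alpha, those right go to Beta.
  D at 3 (w=60) → Alpha
  E at 23 (w=300) → Alpha
  C at 51 (w=20) → Alpha
  A at 72 (w=60) → Beta
  B at 82 (w=250) → Beta
Alpha captures 380; Beta captures 310.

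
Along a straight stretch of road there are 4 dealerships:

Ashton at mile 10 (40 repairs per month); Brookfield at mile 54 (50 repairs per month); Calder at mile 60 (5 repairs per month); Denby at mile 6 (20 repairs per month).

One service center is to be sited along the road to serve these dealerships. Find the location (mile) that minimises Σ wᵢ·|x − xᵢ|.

x = 10

For a sum of weighted absolute distances on a line, the optimum is the weighted median (not the mean). Total weight W = 115; half-weight = 57.5.
Sort by position and accumulate weight:
  mile 6 (Denby, w=20) → cum 20
  mile 10 (Ashton, w=40) → cum 60  ≥ 57.5 → median here
  mile 54 (Brookfield, w=50) → cum 110
  mile 60 (Calder, w=5) → cum 115
Optimal location: mile 10.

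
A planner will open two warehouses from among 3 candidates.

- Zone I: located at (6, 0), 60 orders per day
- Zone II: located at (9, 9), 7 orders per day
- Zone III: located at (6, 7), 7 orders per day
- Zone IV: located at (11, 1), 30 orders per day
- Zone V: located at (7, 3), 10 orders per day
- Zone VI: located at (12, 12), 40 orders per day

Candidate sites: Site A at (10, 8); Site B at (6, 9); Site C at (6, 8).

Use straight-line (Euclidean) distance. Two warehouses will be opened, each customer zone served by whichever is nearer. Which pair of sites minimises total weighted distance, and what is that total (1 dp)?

{Site A, Site C}, total 938.9

Evaluate every pair (each demand assigned to the nearer of the two):
  {Site A, Site C}: total = 938.9
  {Site A, Site B}: total = 1009.9
  {Site B, Site C}: total = 1085.4
Best pair: {Site A, Site C} with total 938.9.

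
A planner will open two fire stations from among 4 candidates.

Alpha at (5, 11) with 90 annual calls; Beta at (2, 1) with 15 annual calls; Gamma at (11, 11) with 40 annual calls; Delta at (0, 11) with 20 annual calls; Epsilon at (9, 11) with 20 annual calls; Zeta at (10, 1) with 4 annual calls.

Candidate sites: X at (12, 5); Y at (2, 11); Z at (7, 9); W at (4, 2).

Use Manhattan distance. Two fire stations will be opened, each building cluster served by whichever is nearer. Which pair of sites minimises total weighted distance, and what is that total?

Evaluate every pair (each demand assigned to the nearer of the two):
  {Y, Z}: total = 824
  {Y, W}: total = 883
  {X, Y}: total = 904
  {Z, W}: total = 933
  {X, Z}: total = 1079
  {X, W}: total = 1689
Best pair: {Y, Z} with total 824.

{Y, Z}, total 824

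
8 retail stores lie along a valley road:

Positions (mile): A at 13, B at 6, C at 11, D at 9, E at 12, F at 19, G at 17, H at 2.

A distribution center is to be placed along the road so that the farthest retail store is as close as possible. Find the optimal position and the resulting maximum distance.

The 1-center on a line is the midpoint of the two extreme points: leftmost at 2, rightmost at 19.
Optimal location = (2 + 19)/2 = 10.5; maximum distance = (19 − 2)/2 = 8.5.

location 10.5, max distance 8.5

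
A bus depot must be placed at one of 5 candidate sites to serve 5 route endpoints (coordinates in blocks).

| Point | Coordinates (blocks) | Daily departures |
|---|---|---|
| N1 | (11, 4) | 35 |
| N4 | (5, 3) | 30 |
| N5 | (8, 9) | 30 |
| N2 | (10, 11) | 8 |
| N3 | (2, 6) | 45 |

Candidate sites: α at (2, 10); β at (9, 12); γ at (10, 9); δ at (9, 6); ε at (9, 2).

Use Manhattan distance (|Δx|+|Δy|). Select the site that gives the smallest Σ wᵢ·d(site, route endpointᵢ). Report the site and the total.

Total weighted distance at each candidate:
  α (2, 10): total = 1287
  β (9, 12): total = 1461
  γ (10, 9): total = 1111
  δ (9, 6): total = 833
  ε (9, 2): total = 1105
Minimum is at δ with total 833 blocks.

δ, total 833 blocks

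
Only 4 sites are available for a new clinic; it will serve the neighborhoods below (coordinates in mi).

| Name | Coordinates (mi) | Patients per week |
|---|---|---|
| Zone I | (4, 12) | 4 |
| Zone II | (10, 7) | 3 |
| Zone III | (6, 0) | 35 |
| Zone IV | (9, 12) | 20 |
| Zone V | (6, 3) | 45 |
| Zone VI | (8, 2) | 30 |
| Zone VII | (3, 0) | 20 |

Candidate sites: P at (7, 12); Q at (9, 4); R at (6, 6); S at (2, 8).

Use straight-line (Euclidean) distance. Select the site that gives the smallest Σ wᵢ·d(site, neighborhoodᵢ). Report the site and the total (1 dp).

Total weighted distance at each candidate:
  P (7, 12): total = 1452.9
  Q (9, 4): total = 735.8
  R (6, 6): total = 785.2
  S (2, 8): total = 1220.3
Minimum is at Q with total 735.8 mi.

Q, total 735.8 mi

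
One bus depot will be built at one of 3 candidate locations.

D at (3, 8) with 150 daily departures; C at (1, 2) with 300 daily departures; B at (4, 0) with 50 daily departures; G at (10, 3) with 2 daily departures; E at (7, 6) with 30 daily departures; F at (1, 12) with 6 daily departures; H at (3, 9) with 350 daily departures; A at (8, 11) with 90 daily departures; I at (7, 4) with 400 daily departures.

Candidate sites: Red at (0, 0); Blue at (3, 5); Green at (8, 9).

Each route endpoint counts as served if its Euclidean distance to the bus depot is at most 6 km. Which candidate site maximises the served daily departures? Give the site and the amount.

Blue, covering 1280

Coverage radius r = 6 km; a point is covered iff (Δx)²+(Δy)² ≤ 6² = 36.
  Red (0, 0): covers {C, B} → 350
  Blue (3, 5): covers {D, C, B, E, H, I} → 1280
  Green (8, 9): covers {D, E, H, A, I} → 1020
Maximum coverage at Blue: 1280 daily departures.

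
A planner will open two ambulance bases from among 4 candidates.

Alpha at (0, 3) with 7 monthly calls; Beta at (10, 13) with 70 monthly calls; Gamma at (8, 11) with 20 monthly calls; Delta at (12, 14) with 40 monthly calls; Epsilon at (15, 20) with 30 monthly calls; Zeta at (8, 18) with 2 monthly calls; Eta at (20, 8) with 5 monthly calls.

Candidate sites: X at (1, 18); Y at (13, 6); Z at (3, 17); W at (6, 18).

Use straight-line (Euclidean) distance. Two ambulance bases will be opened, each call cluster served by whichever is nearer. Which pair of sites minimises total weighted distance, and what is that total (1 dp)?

{Y, W}, total 1288.5

Evaluate every pair (each demand assigned to the nearer of the two):
  {Y, W}: total = 1288.5
  {Z, W}: total = 1349.1
  {X, W}: total = 1354.1
  {Y, Z}: total = 1508.1
  {X, Y}: total = 1565.1
  {X, Z}: total = 1677.7
Best pair: {Y, W} with total 1288.5.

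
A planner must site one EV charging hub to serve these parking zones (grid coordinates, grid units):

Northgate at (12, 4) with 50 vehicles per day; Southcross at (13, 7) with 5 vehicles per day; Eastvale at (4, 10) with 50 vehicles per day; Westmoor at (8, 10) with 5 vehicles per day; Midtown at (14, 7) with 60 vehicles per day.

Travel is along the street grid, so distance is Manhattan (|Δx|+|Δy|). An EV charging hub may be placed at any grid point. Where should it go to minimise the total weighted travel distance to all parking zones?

Manhattan distance separates: Σwᵢ(|x−xᵢ|+|y−yᵢ|) = Σwᵢ|x−xᵢ| + Σwᵢ|y−yᵢ|, so x and y are optimised independently as 1-D weighted medians.
Total weight W = 170; half = 85.
x-coordinate, sorted with cumulative weight:
  x=4 (Eastvale, w=50) cum 50
  x=8 (Westmoor, w=5) cum 55
  x=12 (Northgate, w=50) cum 105  ← median
  x=13 (Southcross, w=5) cum 110
  x=14 (Midtown, w=60) cum 170
⇒ x* = 12
y-coordinate, sorted with cumulative weight:
  y=4 (Northgate, w=50) cum 50
  y=7 (Southcross, w=5) cum 55
  y=7 (Midtown, w=60) cum 115  ← median
  y=10 (Eastvale, w=50) cum 165
  y=10 (Westmoor, w=5) cum 170
⇒ y* = 7

(12, 7)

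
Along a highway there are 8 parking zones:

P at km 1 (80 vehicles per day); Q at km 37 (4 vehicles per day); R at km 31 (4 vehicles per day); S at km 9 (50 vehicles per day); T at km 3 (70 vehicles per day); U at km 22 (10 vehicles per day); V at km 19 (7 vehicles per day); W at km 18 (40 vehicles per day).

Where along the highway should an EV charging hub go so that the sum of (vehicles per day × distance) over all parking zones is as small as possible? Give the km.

For a sum of weighted absolute distances on a line, the optimum is the weighted median (not the mean). Total weight W = 265; half-weight = 132.5.
Sort by position and accumulate weight:
  km 1 (P, w=80) → cum 80
  km 3 (T, w=70) → cum 150  ≥ 132.5 → median here
  km 9 (S, w=50) → cum 200
  km 18 (W, w=40) → cum 240
  km 19 (V, w=7) → cum 247
  km 22 (U, w=10) → cum 257
  km 31 (R, w=4) → cum 261
  km 37 (Q, w=4) → cum 265
Optimal location: km 3.

x = 3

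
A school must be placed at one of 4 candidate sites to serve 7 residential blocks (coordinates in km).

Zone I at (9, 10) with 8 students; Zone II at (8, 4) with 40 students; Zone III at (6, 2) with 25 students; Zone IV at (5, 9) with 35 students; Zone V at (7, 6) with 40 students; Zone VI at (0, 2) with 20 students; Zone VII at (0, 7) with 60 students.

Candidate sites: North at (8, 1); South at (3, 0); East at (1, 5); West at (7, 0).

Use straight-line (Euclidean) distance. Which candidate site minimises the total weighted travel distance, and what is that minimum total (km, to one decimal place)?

Total weighted distance at each candidate:
  North (8, 1): total = 1512.6
  South (3, 0): total = 1579.7
  East (1, 5): total = 1142.8
  West (7, 0): total = 1604.7
Minimum is at East with total 1142.8 km.

East, total 1142.8 km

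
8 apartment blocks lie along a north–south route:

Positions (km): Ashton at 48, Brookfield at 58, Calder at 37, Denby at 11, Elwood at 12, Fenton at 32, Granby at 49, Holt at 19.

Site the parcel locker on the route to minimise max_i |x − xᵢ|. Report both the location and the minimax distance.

The 1-center on a line is the midpoint of the two extreme points: leftmost at 11, rightmost at 58.
Optimal location = (11 + 58)/2 = 34.5; maximum distance = (58 − 11)/2 = 23.5.

location 34.5, max distance 23.5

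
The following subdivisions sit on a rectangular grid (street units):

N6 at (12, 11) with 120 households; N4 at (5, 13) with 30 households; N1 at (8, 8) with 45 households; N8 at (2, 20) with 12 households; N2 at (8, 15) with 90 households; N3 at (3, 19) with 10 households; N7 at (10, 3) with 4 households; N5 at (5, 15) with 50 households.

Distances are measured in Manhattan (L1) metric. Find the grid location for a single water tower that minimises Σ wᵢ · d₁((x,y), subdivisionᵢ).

(8, 13)

Manhattan distance separates: Σwᵢ(|x−xᵢ|+|y−yᵢ|) = Σwᵢ|x−xᵢ| + Σwᵢ|y−yᵢ|, so x and y are optimised independently as 1-D weighted medians.
Total weight W = 361; half = 180.5.
x-coordinate, sorted with cumulative weight:
  x=2 (N8, w=12) cum 12
  x=3 (N3, w=10) cum 22
  x=5 (N4, w=30) cum 52
  x=5 (N5, w=50) cum 102
  x=8 (N1, w=45) cum 147
  x=8 (N2, w=90) cum 237  ← median
  x=10 (N7, w=4) cum 241
  x=12 (N6, w=120) cum 361
⇒ x* = 8
y-coordinate, sorted with cumulative weight:
  y=3 (N7, w=4) cum 4
  y=8 (N1, w=45) cum 49
  y=11 (N6, w=120) cum 169
  y=13 (N4, w=30) cum 199  ← median
  y=15 (N2, w=90) cum 289
  y=15 (N5, w=50) cum 339
  y=19 (N3, w=10) cum 349
  y=20 (N8, w=12) cum 361
⇒ y* = 13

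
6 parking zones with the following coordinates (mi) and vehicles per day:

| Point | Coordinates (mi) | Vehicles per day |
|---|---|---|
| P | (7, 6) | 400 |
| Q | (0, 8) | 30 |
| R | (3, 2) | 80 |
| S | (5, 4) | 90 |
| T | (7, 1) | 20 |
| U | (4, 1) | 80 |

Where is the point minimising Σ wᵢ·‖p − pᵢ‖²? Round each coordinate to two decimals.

The minimiser of Σwᵢ‖p−pᵢ‖² is the weighted centroid p* = (Σwᵢpᵢ)/(Σwᵢ).
Σwᵢ = 700.
Σwᵢxᵢ = 400·7 + 30·0 + 80·3 + 90·5 + 20·7 + 80·4 = 3950.
Σwᵢyᵢ = 400·6 + 30·8 + 80·2 + 90·4 + 20·1 + 80·1 = 3260.
x* = 3950/700 = 5.64, y* = 3260/700 = 4.66.

(5.64, 4.66)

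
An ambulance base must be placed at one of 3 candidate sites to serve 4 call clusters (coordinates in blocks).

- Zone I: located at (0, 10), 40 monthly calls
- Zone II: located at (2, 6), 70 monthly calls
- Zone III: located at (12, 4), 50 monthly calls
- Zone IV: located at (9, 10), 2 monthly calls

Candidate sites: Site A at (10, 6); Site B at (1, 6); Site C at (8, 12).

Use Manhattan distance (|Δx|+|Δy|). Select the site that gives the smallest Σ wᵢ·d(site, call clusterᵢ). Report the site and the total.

Site B, total 944 blocks

Total weighted distance at each candidate:
  Site A (10, 6): total = 1330
  Site B (1, 6): total = 944
  Site C (8, 12): total = 1846
Minimum is at Site B with total 944 blocks.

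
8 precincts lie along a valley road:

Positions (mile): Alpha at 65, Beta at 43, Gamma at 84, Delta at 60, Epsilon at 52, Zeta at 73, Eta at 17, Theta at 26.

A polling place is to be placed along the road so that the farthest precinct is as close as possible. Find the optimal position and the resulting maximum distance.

The 1-center on a line is the midpoint of the two extreme points: leftmost at 17, rightmost at 84.
Optimal location = (17 + 84)/2 = 50.5; maximum distance = (84 − 17)/2 = 33.5.

location 50.5, max distance 33.5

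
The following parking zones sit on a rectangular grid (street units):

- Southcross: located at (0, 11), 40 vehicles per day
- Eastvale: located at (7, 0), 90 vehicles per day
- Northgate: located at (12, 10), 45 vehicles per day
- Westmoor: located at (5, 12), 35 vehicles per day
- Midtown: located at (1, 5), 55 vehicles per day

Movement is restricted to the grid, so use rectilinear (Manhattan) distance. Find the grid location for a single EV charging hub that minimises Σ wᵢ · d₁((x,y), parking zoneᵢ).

Manhattan distance separates: Σwᵢ(|x−xᵢ|+|y−yᵢ|) = Σwᵢ|x−xᵢ| + Σwᵢ|y−yᵢ|, so x and y are optimised independently as 1-D weighted medians.
Total weight W = 265; half = 132.5.
x-coordinate, sorted with cumulative weight:
  x=0 (Southcross, w=40) cum 40
  x=1 (Midtown, w=55) cum 95
  x=5 (Westmoor, w=35) cum 130
  x=7 (Eastvale, w=90) cum 220  ← median
  x=12 (Northgate, w=45) cum 265
⇒ x* = 7
y-coordinate, sorted with cumulative weight:
  y=0 (Eastvale, w=90) cum 90
  y=5 (Midtown, w=55) cum 145  ← median
  y=10 (Northgate, w=45) cum 190
  y=11 (Southcross, w=40) cum 230
  y=12 (Westmoor, w=35) cum 265
⇒ y* = 5

(7, 5)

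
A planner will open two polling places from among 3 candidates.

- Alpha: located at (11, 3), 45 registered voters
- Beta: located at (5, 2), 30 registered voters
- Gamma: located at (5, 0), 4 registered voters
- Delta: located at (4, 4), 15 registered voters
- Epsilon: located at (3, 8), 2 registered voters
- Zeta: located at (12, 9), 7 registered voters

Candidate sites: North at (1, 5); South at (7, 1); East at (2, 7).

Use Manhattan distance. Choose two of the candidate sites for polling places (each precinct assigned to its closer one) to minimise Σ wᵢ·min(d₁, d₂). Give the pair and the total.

Evaluate every pair (each demand assigned to the nearer of the two):
  {North, South}: total = 533
  {South, East}: total = 535
  {North, East}: total = 934
Best pair: {North, South} with total 533.

{North, South}, total 533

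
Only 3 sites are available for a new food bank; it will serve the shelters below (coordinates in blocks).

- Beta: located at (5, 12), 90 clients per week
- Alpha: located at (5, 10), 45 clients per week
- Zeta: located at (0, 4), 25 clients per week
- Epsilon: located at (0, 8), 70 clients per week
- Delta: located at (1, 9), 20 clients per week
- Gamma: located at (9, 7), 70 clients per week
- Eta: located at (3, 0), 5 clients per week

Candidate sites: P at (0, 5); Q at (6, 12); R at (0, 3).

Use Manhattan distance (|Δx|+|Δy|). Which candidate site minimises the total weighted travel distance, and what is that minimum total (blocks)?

Q, total 2070 blocks

Total weighted distance at each candidate:
  P (0, 5): total = 2675
  Q (6, 12): total = 2070
  R (0, 3): total = 3255
Minimum is at Q with total 2070 blocks.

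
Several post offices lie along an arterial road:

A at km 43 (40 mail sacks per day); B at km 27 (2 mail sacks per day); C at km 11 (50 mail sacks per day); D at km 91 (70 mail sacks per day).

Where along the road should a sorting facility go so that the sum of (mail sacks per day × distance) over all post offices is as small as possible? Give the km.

x = 43

For a sum of weighted absolute distances on a line, the optimum is the weighted median (not the mean). Total weight W = 162; half-weight = 81.
Sort by position and accumulate weight:
  km 11 (C, w=50) → cum 50
  km 27 (B, w=2) → cum 52
  km 43 (A, w=40) → cum 92  ≥ 81 → median here
  km 91 (D, w=70) → cum 162
Optimal location: km 43.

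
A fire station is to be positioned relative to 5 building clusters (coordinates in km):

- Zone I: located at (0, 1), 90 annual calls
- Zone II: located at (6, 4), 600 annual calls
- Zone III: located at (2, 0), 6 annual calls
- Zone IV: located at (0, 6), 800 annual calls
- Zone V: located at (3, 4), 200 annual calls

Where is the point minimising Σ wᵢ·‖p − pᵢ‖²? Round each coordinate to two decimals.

(2.48, 4.77)

The minimiser of Σwᵢ‖p−pᵢ‖² is the weighted centroid p* = (Σwᵢpᵢ)/(Σwᵢ).
Σwᵢ = 1696.
Σwᵢxᵢ = 90·0 + 600·6 + 6·2 + 800·0 + 200·3 = 4212.
Σwᵢyᵢ = 90·1 + 600·4 + 6·0 + 800·6 + 200·4 = 8090.
x* = 4212/1696 = 2.48, y* = 8090/1696 = 4.77.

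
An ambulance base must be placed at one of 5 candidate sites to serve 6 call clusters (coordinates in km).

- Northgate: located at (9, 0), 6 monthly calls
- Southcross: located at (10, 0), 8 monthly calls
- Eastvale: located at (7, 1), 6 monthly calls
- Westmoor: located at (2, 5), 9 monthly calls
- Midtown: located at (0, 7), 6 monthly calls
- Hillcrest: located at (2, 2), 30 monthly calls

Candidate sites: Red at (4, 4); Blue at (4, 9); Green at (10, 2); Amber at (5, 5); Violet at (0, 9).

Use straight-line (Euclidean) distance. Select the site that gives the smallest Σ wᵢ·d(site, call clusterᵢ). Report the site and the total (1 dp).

Red, total 256.5 km

Total weighted distance at each candidate:
  Red (4, 4): total = 256.5
  Blue (4, 9): total = 485.1
  Green (10, 2): total = 432.4
  Amber (5, 5): total = 308.4
  Violet (0, 9): total = 518.4
Minimum is at Red with total 256.5 km.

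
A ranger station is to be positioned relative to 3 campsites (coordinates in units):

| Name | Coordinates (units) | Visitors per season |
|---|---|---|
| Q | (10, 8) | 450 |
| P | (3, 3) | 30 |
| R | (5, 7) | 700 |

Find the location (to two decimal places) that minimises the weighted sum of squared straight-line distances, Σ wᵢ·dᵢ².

The minimiser of Σwᵢ‖p−pᵢ‖² is the weighted centroid p* = (Σwᵢpᵢ)/(Σwᵢ).
Σwᵢ = 1180.
Σwᵢxᵢ = 450·10 + 30·3 + 700·5 = 8090.
Σwᵢyᵢ = 450·8 + 30·3 + 700·7 = 8590.
x* = 8090/1180 = 6.86, y* = 8590/1180 = 7.28.

(6.86, 7.28)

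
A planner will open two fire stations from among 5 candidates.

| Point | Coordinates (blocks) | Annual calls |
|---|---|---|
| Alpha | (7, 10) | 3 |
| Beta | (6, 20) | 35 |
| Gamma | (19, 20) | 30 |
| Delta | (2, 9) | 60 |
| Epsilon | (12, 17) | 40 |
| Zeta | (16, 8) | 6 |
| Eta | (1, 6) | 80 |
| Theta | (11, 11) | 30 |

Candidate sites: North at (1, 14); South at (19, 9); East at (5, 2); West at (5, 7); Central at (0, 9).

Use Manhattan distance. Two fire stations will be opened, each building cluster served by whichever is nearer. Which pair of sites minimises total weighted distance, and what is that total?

{South, Central}, total 2313

Evaluate every pair (each demand assigned to the nearer of the two):
  {South, Central}: total = 2313
  {South, West}: total = 2459
  {North, Central}: total = 2621
  {North, South}: total = 2629
  {North, West}: total = 2752
  {West, Central}: total = 2807
  {East, West}: total = 3067
  {North, East}: total = 3187
  {South, East}: total = 3189
  {East, Central}: total = 3251
Best pair: {South, Central} with total 2313.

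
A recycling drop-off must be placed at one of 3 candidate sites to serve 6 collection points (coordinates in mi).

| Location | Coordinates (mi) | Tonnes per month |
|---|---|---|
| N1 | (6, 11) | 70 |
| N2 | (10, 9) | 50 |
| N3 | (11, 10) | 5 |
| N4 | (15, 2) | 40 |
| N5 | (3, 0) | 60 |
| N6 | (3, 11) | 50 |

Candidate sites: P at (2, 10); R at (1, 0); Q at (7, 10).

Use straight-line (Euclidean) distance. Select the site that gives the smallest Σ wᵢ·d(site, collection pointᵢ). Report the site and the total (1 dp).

Q, total 1582.0 mi

Total weighted distance at each candidate:
  P (2, 10): total = 2021.0
  R (1, 0): total = 2797.6
  Q (7, 10): total = 1582.0
Minimum is at Q with total 1582.0 mi.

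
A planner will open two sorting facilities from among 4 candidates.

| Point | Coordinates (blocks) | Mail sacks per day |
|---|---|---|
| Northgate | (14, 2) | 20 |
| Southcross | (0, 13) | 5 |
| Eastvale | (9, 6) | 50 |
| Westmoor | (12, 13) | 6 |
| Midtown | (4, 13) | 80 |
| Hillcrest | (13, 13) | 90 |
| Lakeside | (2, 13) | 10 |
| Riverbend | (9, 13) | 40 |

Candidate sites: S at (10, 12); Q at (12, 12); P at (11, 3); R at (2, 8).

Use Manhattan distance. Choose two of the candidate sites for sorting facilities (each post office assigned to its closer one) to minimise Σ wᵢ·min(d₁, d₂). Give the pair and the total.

Evaluate every pair (each demand assigned to the nearer of the two):
  {S, P}: total = 1493
  {S, Q}: total = 1561
  {Q, P}: total = 1571
  {Q, R}: total = 1681
  {S, R}: total = 1733
  {P, R}: total = 2601
Best pair: {S, P} with total 1493.

{S, P}, total 1493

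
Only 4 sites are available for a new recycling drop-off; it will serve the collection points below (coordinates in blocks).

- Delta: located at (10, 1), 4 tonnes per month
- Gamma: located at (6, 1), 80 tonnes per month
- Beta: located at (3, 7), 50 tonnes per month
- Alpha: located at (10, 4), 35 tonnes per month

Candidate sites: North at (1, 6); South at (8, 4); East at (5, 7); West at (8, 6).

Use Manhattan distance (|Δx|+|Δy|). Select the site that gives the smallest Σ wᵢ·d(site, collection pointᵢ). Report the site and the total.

Total weighted distance at each candidate:
  North (1, 6): total = 1391
  South (8, 4): total = 890
  East (5, 7): total = 984
  West (8, 6): total = 1028
Minimum is at South with total 890 blocks.

South, total 890 blocks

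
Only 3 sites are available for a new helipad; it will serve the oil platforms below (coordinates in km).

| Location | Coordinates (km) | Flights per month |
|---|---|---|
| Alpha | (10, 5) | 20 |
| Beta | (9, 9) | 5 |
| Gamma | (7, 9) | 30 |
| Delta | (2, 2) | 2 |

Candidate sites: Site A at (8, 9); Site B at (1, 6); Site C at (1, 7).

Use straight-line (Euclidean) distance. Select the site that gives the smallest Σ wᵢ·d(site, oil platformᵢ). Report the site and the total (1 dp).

Site A, total 142.9 km

Total weighted distance at each candidate:
  Site A (8, 9): total = 142.9
  Site B (1, 6): total = 433.3
  Site C (1, 7): total = 425.6
Minimum is at Site A with total 142.9 km.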